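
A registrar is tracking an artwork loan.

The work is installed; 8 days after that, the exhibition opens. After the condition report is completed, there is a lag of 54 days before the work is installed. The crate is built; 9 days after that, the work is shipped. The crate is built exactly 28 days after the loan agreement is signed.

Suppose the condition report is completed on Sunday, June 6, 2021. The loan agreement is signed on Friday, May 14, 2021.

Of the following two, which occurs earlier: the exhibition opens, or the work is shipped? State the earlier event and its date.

The work is shipped — Sunday, June 20, 2021

The condition report is completed: Jun 6, 2021.
The work is installed: Jun 6, 2021 + 54 days = Jul 30, 2021.
The exhibition opens: Jul 30, 2021 + 8 days = Aug 7, 2021.
The loan agreement is signed: May 14, 2021.
The crate is built: May 14, 2021 + 28 days = Jun 11, 2021.
The work is shipped: Jun 11, 2021 + 9 days = Jun 20, 2021.
Comparing: the exhibition opens on Aug 7, 2021 vs the work is shipped on Jun 20, 2021. Earlier: the work is shipped.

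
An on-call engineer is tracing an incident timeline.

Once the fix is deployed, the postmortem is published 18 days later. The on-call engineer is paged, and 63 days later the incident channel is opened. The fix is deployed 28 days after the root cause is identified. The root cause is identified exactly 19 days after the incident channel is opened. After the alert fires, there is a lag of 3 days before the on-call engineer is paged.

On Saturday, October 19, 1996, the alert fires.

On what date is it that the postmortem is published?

The alert fires: Oct 19, 1996.
The on-call engineer is paged: Oct 19, 1996 + 3 days = Oct 22, 1996.
The incident channel is opened: Oct 22, 1996 + 63 days = Dec 24, 1996.
The root cause is identified: Dec 24, 1996 + 19 days = Jan 12, 1997.
The fix is deployed: Jan 12, 1997 + 28 days = Feb 9, 1997.
The postmortem is published: Feb 9, 1997 + 18 days = Feb 27, 1997.

Thursday, February 27, 1997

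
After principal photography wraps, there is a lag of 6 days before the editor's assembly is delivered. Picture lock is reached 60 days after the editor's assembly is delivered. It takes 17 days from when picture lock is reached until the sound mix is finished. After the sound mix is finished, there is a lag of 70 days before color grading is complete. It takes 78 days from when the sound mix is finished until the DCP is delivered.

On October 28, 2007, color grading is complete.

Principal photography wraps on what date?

Color grading is complete: Oct 28, 2007.
The sound mix is finished: Oct 28, 2007 − 70 days = Aug 19, 2007.
Picture lock is reached: Aug 19, 2007 − 17 days = Aug 2, 2007.
The editor's assembly is delivered: Aug 2, 2007 − 60 days = Jun 3, 2007.
Principal photography wraps: Jun 3, 2007 − 6 days = May 28, 2007.

May 28, 2007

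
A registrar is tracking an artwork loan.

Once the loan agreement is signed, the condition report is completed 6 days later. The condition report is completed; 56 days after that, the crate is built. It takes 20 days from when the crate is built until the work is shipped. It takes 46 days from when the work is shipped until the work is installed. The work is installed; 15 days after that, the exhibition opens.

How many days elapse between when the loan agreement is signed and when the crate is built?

Causal path: the loan agreement is signed → the condition report is completed → the crate is built.
Total delay along the path: 6 + 56 = 62 days.

62 days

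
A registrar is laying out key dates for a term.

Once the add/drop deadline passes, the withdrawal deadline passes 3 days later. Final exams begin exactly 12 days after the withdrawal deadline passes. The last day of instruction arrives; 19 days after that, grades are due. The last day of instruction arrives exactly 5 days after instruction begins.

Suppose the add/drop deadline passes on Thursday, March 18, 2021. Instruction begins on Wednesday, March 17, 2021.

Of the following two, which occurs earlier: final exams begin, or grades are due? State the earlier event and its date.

The add/drop deadline passes: Mar 18, 2021.
The withdrawal deadline passes: Mar 18, 2021 + 3 days = Mar 21, 2021.
Final exams begin: Mar 21, 2021 + 12 days = Apr 2, 2021.
Instruction begins: Mar 17, 2021.
The last day of instruction arrives: Mar 17, 2021 + 5 days = Mar 22, 2021.
Grades are due: Mar 22, 2021 + 19 days = Apr 10, 2021.
Comparing: final exams begin on Apr 2, 2021 vs grades are due on Apr 10, 2021. Earlier: final exams begin.

Final exams begin — Friday, April 2, 2021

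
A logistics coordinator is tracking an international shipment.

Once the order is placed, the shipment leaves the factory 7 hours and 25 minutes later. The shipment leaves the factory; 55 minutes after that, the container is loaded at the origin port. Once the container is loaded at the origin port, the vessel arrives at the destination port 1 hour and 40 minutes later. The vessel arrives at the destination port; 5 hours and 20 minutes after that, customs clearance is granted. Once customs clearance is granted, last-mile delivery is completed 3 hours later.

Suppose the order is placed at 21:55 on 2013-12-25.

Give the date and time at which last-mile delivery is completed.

The order is placed: 21:55 Dec 25, 2013.
The shipment leaves the factory: 21:55 Dec 25, 2013 + 7h25m = 05:20 Dec 26, 2013.
The container is loaded at the origin port: 05:20 Dec 26, 2013 + 55m = 06:15 Dec 26, 2013.
The vessel arrives at the destination port: 06:15 Dec 26, 2013 + 1h40m = 07:55 Dec 26, 2013.
Customs clearance is granted: 07:55 Dec 26, 2013 + 5h20m = 13:15 Dec 26, 2013.
Last-mile delivery is completed: 13:15 Dec 26, 2013 + 3h = 16:15 Dec 26, 2013.

16:15 on 2013-12-26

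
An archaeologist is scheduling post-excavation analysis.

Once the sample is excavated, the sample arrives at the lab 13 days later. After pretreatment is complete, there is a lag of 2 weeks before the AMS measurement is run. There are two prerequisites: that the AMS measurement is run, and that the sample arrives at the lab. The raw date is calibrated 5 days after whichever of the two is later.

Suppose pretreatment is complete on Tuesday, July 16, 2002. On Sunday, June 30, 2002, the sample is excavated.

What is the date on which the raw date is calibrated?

Sunday, August 4, 2002

Pretreatment is complete: Jul 16, 2002.
The AMS measurement is run: Jul 16, 2002 + 2 weeks = Jul 30, 2002.
The sample is excavated: Jun 30, 2002.
The sample arrives at the lab: Jun 30, 2002 + 13 days = Jul 13, 2002.
Both prerequisites met — the AMS measurement is run (Jul 30, 2002), the sample arrives at the lab (Jul 13, 2002); the later is Jul 30, 2002.
The raw date is calibrated: Jul 30, 2002 + 5 days = Aug 4, 2002.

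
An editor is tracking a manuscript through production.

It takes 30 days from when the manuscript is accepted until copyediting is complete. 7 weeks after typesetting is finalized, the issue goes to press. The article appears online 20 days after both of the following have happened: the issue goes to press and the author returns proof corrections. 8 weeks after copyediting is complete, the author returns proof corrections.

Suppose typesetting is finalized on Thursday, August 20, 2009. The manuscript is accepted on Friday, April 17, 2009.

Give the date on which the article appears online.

Wednesday, October 28, 2009

Typesetting is finalized: Aug 20, 2009.
The issue goes to press: Aug 20, 2009 + 7 weeks = Oct 8, 2009.
The manuscript is accepted: Apr 17, 2009.
Copyediting is complete: Apr 17, 2009 + 30 days = May 17, 2009.
The author returns proof corrections: May 17, 2009 + 8 weeks = Jul 12, 2009.
Both prerequisites met — the issue goes to press (Oct 8, 2009), the author returns proof corrections (Jul 12, 2009); the later is Oct 8, 2009.
The article appears online: Oct 8, 2009 + 20 days = Oct 28, 2009.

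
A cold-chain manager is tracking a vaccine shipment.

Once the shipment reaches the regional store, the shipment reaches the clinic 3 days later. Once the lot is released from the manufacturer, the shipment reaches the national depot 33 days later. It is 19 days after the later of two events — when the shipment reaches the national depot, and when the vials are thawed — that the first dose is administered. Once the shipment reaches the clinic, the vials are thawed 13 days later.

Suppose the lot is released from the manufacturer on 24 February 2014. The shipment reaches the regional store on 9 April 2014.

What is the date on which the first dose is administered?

14 May 2014

The lot is released from the manufacturer: Feb 24, 2014.
The shipment reaches the national depot: Feb 24, 2014 + 33 days = Mar 29, 2014.
The shipment reaches the regional store: Apr 9, 2014.
The shipment reaches the clinic: Apr 9, 2014 + 3 days = Apr 12, 2014.
The vials are thawed: Apr 12, 2014 + 13 days = Apr 25, 2014.
Both prerequisites met — the shipment reaches the national depot (Mar 29, 2014), the vials are thawed (Apr 25, 2014); the later is Apr 25, 2014.
The first dose is administered: Apr 25, 2014 + 19 days = May 14, 2014.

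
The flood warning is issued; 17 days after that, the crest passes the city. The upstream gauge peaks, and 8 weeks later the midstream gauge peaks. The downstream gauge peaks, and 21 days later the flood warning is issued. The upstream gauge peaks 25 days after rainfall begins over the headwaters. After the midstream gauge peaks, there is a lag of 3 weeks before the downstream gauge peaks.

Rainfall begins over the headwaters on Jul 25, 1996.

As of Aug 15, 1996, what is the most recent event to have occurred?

Rainfall begins over the headwaters

Rainfall begins over the headwaters: Jul 25, 1996.
The upstream gauge peaks: Jul 25, 1996 + 25 days = Aug 19, 1996.
The midstream gauge peaks: Aug 19, 1996 + 8 weeks = Oct 14, 1996.
The downstream gauge peaks: Oct 14, 1996 + 3 weeks = Nov 4, 1996.
The flood warning is issued: Nov 4, 1996 + 21 days = Nov 25, 1996.
The crest passes the city: Nov 25, 1996 + 17 days = Dec 12, 1996.
Aug 15, 1996 falls between when rainfall begins over the headwaters (Jul 25, 1996) and when the upstream gauge peaks (Aug 19, 1996).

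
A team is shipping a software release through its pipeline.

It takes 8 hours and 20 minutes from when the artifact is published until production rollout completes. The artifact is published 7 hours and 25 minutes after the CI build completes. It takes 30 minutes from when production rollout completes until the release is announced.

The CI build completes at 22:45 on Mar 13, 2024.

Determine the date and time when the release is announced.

The CI build completes: 22:45 Mar 13, 2024.
The artifact is published: 22:45 Mar 13, 2024 + 7h25m = 06:10 Mar 14, 2024.
Production rollout completes: 06:10 Mar 14, 2024 + 8h20m = 14:30 Mar 14, 2024.
The release is announced: 14:30 Mar 14, 2024 + 30m = 15:00 Mar 14, 2024.

15:00 on Mar 14, 2024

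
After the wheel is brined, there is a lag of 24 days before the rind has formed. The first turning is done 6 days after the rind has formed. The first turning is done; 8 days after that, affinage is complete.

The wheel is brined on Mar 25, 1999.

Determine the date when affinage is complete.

May 2, 1999

The wheel is brined: Mar 25, 1999.
The rind has formed: Mar 25, 1999 + 24 days = Apr 18, 1999.
The first turning is done: Apr 18, 1999 + 6 days = Apr 24, 1999.
Affinage is complete: Apr 24, 1999 + 8 days = May 2, 1999.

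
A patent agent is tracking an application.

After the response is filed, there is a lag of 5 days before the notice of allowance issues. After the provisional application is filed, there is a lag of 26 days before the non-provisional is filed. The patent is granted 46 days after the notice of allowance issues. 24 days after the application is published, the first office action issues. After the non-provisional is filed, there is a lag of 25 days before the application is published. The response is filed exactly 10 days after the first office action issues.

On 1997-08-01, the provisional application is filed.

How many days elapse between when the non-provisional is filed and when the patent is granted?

110 days

Causal path: the non-provisional is filed → the application is published → the first office action issues → the response is filed → the notice of allowance issues → the patent is granted.
Total delay along the path: 25 + 24 + 10 + 5 + 46 = 110 days.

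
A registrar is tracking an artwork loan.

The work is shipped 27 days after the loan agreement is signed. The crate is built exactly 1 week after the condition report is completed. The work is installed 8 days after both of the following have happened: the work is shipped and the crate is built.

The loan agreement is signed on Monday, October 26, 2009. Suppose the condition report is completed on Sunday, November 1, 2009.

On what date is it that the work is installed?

The loan agreement is signed: Oct 26, 2009.
The work is shipped: Oct 26, 2009 + 27 days = Nov 22, 2009.
The condition report is completed: Nov 1, 2009.
The crate is built: Nov 1, 2009 + 1 week = Nov 8, 2009.
Both prerequisites met — the work is shipped (Nov 22, 2009), the crate is built (Nov 8, 2009); the later is Nov 22, 2009.
The work is installed: Nov 22, 2009 + 8 days = Nov 30, 2009.

Monday, November 30, 2009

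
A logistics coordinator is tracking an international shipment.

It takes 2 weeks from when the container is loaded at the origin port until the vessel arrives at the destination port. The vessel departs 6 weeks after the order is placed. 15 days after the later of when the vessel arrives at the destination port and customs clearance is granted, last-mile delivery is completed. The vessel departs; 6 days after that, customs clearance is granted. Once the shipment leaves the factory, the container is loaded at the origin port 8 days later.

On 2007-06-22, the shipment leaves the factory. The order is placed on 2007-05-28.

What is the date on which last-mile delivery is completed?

The shipment leaves the factory: Jun 22, 2007.
The container is loaded at the origin port: Jun 22, 2007 + 8 days = Jun 30, 2007.
The vessel arrives at the destination port: Jun 30, 2007 + 2 weeks = Jul 14, 2007.
The order is placed: May 28, 2007.
The vessel departs: May 28, 2007 + 6 weeks = Jul 9, 2007.
Customs clearance is granted: Jul 9, 2007 + 6 days = Jul 15, 2007.
Both prerequisites met — the vessel arrives at the destination port (Jul 14, 2007), customs clearance is granted (Jul 15, 2007); the later is Jul 15, 2007.
Last-mile delivery is completed: Jul 15, 2007 + 15 days = Jul 30, 2007.

2007-07-30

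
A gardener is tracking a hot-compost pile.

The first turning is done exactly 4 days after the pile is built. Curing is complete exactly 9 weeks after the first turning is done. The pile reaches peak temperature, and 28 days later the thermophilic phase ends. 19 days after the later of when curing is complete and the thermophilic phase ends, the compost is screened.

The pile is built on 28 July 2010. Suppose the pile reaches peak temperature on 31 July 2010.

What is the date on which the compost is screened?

22 October 2010

The pile is built: Jul 28, 2010.
The first turning is done: Jul 28, 2010 + 4 days = Aug 1, 2010.
Curing is complete: Aug 1, 2010 + 9 weeks = Oct 3, 2010.
The pile reaches peak temperature: Jul 31, 2010.
The thermophilic phase ends: Jul 31, 2010 + 28 days = Aug 28, 2010.
Both prerequisites met — curing is complete (Oct 3, 2010), the thermophilic phase ends (Aug 28, 2010); the later is Oct 3, 2010.
The compost is screened: Oct 3, 2010 + 19 days = Oct 22, 2010.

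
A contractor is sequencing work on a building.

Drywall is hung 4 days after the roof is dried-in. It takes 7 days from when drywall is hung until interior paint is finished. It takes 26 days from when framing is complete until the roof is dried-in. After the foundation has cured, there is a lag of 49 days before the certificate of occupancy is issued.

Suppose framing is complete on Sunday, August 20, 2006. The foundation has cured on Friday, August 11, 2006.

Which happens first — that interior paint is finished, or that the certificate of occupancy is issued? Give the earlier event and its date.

Framing is complete: Aug 20, 2006.
The roof is dried-in: Aug 20, 2006 + 26 days = Sep 15, 2006.
Drywall is hung: Sep 15, 2006 + 4 days = Sep 19, 2006.
Interior paint is finished: Sep 19, 2006 + 7 days = Sep 26, 2006.
The foundation has cured: Aug 11, 2006.
The certificate of occupancy is issued: Aug 11, 2006 + 49 days = Sep 29, 2006.
Comparing: interior paint is finished on Sep 26, 2006 vs the certificate of occupancy is issued on Sep 29, 2006. Earlier: interior paint is finished.

Interior paint is finished — Tuesday, September 26, 2006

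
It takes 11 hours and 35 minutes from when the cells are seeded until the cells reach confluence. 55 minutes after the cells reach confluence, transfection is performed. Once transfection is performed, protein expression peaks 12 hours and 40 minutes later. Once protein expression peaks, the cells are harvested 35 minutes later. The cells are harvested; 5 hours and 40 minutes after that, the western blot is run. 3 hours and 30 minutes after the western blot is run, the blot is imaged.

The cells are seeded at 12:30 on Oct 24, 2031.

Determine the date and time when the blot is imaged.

The cells are seeded: 12:30 Oct 24, 2031.
The cells reach confluence: 12:30 Oct 24, 2031 + 11h35m = 00:05 Oct 25, 2031.
Transfection is performed: 00:05 Oct 25, 2031 + 55m = 01:00 Oct 25, 2031.
Protein expression peaks: 01:00 Oct 25, 2031 + 12h40m = 13:40 Oct 25, 2031.
The cells are harvested: 13:40 Oct 25, 2031 + 35m = 14:15 Oct 25, 2031.
The western blot is run: 14:15 Oct 25, 2031 + 5h40m = 19:55 Oct 25, 2031.
The blot is imaged: 19:55 Oct 25, 2031 + 3h30m = 23:25 Oct 25, 2031.

23:25 on Oct 25, 2031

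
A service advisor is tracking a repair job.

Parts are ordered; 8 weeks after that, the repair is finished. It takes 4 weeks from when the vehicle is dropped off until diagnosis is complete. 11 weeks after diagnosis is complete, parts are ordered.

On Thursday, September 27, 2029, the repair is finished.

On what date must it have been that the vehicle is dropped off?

The repair is finished: Sep 27, 2029.
Parts are ordered: Sep 27, 2029 − 8 weeks = Aug 2, 2029.
Diagnosis is complete: Aug 2, 2029 − 11 weeks = May 17, 2029.
The vehicle is dropped off: May 17, 2029 − 4 weeks = Apr 19, 2029.

Thursday, April 19, 2029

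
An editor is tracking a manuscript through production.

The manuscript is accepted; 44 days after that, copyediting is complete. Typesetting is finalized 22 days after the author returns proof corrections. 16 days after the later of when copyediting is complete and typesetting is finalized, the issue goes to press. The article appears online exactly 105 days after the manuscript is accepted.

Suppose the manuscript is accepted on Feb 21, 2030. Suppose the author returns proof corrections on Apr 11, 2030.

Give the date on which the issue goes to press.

May 19, 2030

The manuscript is accepted: Feb 21, 2030.
Copyediting is complete: Feb 21, 2030 + 44 days = Apr 6, 2030.
The author returns proof corrections: Apr 11, 2030.
Typesetting is finalized: Apr 11, 2030 + 22 days = May 3, 2030.
Both prerequisites met — copyediting is complete (Apr 6, 2030), typesetting is finalized (May 3, 2030); the later is May 3, 2030.
The issue goes to press: May 3, 2030 + 16 days = May 19, 2030.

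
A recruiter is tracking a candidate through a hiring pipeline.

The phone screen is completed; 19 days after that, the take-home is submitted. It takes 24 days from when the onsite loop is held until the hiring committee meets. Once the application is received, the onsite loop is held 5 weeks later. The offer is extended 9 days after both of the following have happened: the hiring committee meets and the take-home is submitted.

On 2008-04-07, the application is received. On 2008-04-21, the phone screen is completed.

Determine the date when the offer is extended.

2008-06-14

The application is received: Apr 7, 2008.
The onsite loop is held: Apr 7, 2008 + 5 weeks = May 12, 2008.
The hiring committee meets: May 12, 2008 + 24 days = Jun 5, 2008.
The phone screen is completed: Apr 21, 2008.
The take-home is submitted: Apr 21, 2008 + 19 days = May 10, 2008.
Both prerequisites met — the hiring committee meets (Jun 5, 2008), the take-home is submitted (May 10, 2008); the later is Jun 5, 2008.
The offer is extended: Jun 5, 2008 + 9 days = Jun 14, 2008.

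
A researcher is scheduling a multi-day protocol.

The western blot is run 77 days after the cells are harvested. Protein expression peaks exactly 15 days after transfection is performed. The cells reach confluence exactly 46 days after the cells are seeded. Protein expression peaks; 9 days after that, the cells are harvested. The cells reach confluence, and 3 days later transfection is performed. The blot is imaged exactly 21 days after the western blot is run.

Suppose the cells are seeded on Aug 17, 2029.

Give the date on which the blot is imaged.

Feb 4, 2030

The cells are seeded: Aug 17, 2029.
The cells reach confluence: Aug 17, 2029 + 46 days = Oct 2, 2029.
Transfection is performed: Oct 2, 2029 + 3 days = Oct 5, 2029.
Protein expression peaks: Oct 5, 2029 + 15 days = Oct 20, 2029.
The cells are harvested: Oct 20, 2029 + 9 days = Oct 29, 2029.
The western blot is run: Oct 29, 2029 + 77 days = Jan 14, 2030.
The blot is imaged: Jan 14, 2030 + 21 days = Feb 4, 2030.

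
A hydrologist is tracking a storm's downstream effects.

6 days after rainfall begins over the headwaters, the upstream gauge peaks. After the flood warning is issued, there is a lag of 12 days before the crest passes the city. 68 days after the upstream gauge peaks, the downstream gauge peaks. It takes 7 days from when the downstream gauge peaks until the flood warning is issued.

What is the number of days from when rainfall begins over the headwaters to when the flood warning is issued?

Causal path: rainfall begins over the headwaters → the upstream gauge peaks → the downstream gauge peaks → the flood warning is issued.
Total delay along the path: 6 + 68 + 7 = 81 days.

81 days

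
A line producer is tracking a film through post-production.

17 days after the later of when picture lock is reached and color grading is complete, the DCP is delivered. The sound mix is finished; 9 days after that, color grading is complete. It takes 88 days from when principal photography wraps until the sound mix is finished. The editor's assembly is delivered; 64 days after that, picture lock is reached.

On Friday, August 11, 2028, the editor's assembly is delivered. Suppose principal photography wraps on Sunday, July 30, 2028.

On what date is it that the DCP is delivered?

Tuesday, November 21, 2028

The editor's assembly is delivered: Aug 11, 2028.
Picture lock is reached: Aug 11, 2028 + 64 days = Oct 14, 2028.
Principal photography wraps: Jul 30, 2028.
The sound mix is finished: Jul 30, 2028 + 88 days = Oct 26, 2028.
Color grading is complete: Oct 26, 2028 + 9 days = Nov 4, 2028.
Both prerequisites met — picture lock is reached (Oct 14, 2028), color grading is complete (Nov 4, 2028); the later is Nov 4, 2028.
The DCP is delivered: Nov 4, 2028 + 17 days = Nov 21, 2028.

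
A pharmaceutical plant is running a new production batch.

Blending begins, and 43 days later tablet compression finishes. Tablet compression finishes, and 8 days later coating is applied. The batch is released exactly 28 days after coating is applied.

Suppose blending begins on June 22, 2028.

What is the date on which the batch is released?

Blending begins: Jun 22, 2028.
Tablet compression finishes: Jun 22, 2028 + 43 days = Aug 4, 2028.
Coating is applied: Aug 4, 2028 + 8 days = Aug 12, 2028.
The batch is released: Aug 12, 2028 + 28 days = Sep 9, 2028.

September 9, 2028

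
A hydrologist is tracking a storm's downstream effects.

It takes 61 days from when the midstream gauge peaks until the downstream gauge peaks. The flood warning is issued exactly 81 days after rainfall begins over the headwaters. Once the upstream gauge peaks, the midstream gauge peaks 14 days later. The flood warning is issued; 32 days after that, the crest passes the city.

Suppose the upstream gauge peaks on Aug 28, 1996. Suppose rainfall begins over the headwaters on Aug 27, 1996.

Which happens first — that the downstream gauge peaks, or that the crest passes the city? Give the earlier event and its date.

The downstream gauge peaks — Nov 11, 1996

The upstream gauge peaks: Aug 28, 1996.
The midstream gauge peaks: Aug 28, 1996 + 14 days = Sep 11, 1996.
The downstream gauge peaks: Sep 11, 1996 + 61 days = Nov 11, 1996.
Rainfall begins over the headwaters: Aug 27, 1996.
The flood warning is issued: Aug 27, 1996 + 81 days = Nov 16, 1996.
The crest passes the city: Nov 16, 1996 + 32 days = Dec 18, 1996.
Comparing: the downstream gauge peaks on Nov 11, 1996 vs the crest passes the city on Dec 18, 1996. Earlier: the downstream gauge peaks.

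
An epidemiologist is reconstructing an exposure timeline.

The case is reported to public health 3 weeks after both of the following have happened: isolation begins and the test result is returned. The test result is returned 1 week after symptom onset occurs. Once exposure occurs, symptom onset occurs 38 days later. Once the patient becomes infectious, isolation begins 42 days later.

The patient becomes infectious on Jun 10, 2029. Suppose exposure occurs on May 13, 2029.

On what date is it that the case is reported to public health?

Aug 12, 2029

The patient becomes infectious: Jun 10, 2029.
Isolation begins: Jun 10, 2029 + 42 days = Jul 22, 2029.
Exposure occurs: May 13, 2029.
Symptom onset occurs: May 13, 2029 + 38 days = Jun 20, 2029.
The test result is returned: Jun 20, 2029 + 1 week = Jun 27, 2029.
Both prerequisites met — isolation begins (Jul 22, 2029), the test result is returned (Jun 27, 2029); the later is Jul 22, 2029.
The case is reported to public health: Jul 22, 2029 + 3 weeks = Aug 12, 2029.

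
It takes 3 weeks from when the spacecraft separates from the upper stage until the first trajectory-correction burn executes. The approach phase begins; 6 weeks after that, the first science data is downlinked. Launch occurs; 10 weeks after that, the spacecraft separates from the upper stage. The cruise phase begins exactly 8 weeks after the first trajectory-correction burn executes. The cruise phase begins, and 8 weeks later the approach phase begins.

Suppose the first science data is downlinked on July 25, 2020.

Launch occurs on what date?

The first science data is downlinked: Jul 25, 2020.
The approach phase begins: Jul 25, 2020 − 6 weeks = Jun 13, 2020.
The cruise phase begins: Jun 13, 2020 − 8 weeks = Apr 18, 2020.
The first trajectory-correction burn executes: Apr 18, 2020 − 8 weeks = Feb 22, 2020.
The spacecraft separates from the upper stage: Feb 22, 2020 − 3 weeks = Feb 1, 2020.
Launch occurs: Feb 1, 2020 − 10 weeks = Nov 23, 2019.

November 23, 2019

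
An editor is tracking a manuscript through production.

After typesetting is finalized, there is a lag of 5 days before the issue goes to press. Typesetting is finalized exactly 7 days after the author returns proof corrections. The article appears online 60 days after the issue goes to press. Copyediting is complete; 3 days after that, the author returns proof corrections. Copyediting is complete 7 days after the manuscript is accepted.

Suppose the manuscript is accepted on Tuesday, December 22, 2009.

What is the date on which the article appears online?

Sunday, March 14, 2010

The manuscript is accepted: Dec 22, 2009.
Copyediting is complete: Dec 22, 2009 + 7 days = Dec 29, 2009.
The author returns proof corrections: Dec 29, 2009 + 3 days = Jan 1, 2010.
Typesetting is finalized: Jan 1, 2010 + 7 days = Jan 8, 2010.
The issue goes to press: Jan 8, 2010 + 5 days = Jan 13, 2010.
The article appears online: Jan 13, 2010 + 60 days = Mar 14, 2010.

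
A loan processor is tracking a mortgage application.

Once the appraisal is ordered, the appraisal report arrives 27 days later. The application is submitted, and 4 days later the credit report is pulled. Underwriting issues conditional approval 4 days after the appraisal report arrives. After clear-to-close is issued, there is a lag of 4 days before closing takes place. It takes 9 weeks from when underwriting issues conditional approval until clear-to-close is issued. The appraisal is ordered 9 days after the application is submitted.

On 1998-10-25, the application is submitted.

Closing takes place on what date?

The application is submitted: Oct 25, 1998.
The appraisal is ordered: Oct 25, 1998 + 9 days = Nov 3, 1998.
The appraisal report arrives: Nov 3, 1998 + 27 days = Nov 30, 1998.
Underwriting issues conditional approval: Nov 30, 1998 + 4 days = Dec 4, 1998.
Clear-to-close is issued: Dec 4, 1998 + 9 weeks = Feb 5, 1999.
Closing takes place: Feb 5, 1999 + 4 days = Feb 9, 1999.

1999-02-09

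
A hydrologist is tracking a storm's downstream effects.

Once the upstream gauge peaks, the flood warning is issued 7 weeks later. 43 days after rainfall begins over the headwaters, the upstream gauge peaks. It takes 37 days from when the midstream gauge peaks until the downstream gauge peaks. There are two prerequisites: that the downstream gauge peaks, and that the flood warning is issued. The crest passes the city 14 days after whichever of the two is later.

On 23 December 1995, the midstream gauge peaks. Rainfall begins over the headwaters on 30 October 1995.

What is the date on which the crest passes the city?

The midstream gauge peaks: Dec 23, 1995.
The downstream gauge peaks: Dec 23, 1995 + 37 days = Jan 29, 1996.
Rainfall begins over the headwaters: Oct 30, 1995.
The upstream gauge peaks: Oct 30, 1995 + 43 days = Dec 12, 1995.
The flood warning is issued: Dec 12, 1995 + 7 weeks = Jan 30, 1996.
Both prerequisites met — the downstream gauge peaks (Jan 29, 1996), the flood warning is issued (Jan 30, 1996); the later is Jan 30, 1996.
The crest passes the city: Jan 30, 1996 + 14 days = Feb 13, 1996.

13 February 1996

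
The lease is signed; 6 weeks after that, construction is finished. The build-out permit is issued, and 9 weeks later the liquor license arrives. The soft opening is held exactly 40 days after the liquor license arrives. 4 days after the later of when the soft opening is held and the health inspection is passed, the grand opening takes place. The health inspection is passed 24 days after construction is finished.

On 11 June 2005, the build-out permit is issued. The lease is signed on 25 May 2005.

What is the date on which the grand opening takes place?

The build-out permit is issued: Jun 11, 2005.
The liquor license arrives: Jun 11, 2005 + 9 weeks = Aug 13, 2005.
The soft opening is held: Aug 13, 2005 + 40 days = Sep 22, 2005.
The lease is signed: May 25, 2005.
Construction is finished: May 25, 2005 + 6 weeks = Jul 6, 2005.
The health inspection is passed: Jul 6, 2005 + 24 days = Jul 30, 2005.
Both prerequisites met — the soft opening is held (Sep 22, 2005), the health inspection is passed (Jul 30, 2005); the later is Sep 22, 2005.
The grand opening takes place: Sep 22, 2005 + 4 days = Sep 26, 2005.

26 September 2005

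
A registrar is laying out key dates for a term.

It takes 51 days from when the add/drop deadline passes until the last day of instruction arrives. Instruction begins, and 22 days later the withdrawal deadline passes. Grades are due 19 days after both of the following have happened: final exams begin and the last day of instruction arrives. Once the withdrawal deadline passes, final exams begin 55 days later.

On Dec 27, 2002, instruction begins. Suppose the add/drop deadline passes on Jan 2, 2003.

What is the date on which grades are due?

Apr 2, 2003

Instruction begins: Dec 27, 2002.
The withdrawal deadline passes: Dec 27, 2002 + 22 days = Jan 18, 2003.
Final exams begin: Jan 18, 2003 + 55 days = Mar 14, 2003.
The add/drop deadline passes: Jan 2, 2003.
The last day of instruction arrives: Jan 2, 2003 + 51 days = Feb 22, 2003.
Both prerequisites met — final exams begin (Mar 14, 2003), the last day of instruction arrives (Feb 22, 2003); the later is Mar 14, 2003.
Grades are due: Mar 14, 2003 + 19 days = Apr 2, 2003.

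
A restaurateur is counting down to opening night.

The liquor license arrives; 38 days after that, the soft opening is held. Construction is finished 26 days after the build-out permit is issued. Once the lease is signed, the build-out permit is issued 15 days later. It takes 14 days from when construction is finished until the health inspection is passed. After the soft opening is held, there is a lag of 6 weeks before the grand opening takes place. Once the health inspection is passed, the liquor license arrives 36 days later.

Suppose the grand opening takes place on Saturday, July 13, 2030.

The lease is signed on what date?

Wednesday, January 23, 2030

The grand opening takes place: Jul 13, 2030.
The soft opening is held: Jul 13, 2030 − 6 weeks = Jun 1, 2030.
The liquor license arrives: Jun 1, 2030 − 38 days = Apr 24, 2030.
The health inspection is passed: Apr 24, 2030 − 36 days = Mar 19, 2030.
Construction is finished: Mar 19, 2030 − 14 days = Mar 5, 2030.
The build-out permit is issued: Mar 5, 2030 − 26 days = Feb 7, 2030.
The lease is signed: Feb 7, 2030 − 15 days = Jan 23, 2030.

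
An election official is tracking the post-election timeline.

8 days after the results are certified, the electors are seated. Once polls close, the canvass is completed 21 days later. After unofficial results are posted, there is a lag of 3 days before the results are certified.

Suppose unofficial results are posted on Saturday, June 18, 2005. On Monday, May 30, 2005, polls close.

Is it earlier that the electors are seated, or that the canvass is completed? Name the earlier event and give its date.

Unofficial results are posted: Jun 18, 2005.
The results are certified: Jun 18, 2005 + 3 days = Jun 21, 2005.
The electors are seated: Jun 21, 2005 + 8 days = Jun 29, 2005.
Polls close: May 30, 2005.
The canvass is completed: May 30, 2005 + 21 days = Jun 20, 2005.
Comparing: the electors are seated on Jun 29, 2005 vs the canvass is completed on Jun 20, 2005. Earlier: the canvass is completed.

The canvass is completed — Monday, June 20, 2005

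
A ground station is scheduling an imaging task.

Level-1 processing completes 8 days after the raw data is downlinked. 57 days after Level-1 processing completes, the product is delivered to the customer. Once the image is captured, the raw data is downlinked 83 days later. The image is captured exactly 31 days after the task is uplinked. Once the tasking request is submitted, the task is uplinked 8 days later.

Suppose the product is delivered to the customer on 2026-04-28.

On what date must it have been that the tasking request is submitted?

The product is delivered to the customer: Apr 28, 2026.
Level-1 processing completes: Apr 28, 2026 − 57 days = Mar 2, 2026.
The raw data is downlinked: Mar 2, 2026 − 8 days = Feb 22, 2026.
The image is captured: Feb 22, 2026 − 83 days = Dec 1, 2025.
The task is uplinked: Dec 1, 2025 − 31 days = Oct 31, 2025.
The tasking request is submitted: Oct 31, 2025 − 8 days = Oct 23, 2025.

2025-10-23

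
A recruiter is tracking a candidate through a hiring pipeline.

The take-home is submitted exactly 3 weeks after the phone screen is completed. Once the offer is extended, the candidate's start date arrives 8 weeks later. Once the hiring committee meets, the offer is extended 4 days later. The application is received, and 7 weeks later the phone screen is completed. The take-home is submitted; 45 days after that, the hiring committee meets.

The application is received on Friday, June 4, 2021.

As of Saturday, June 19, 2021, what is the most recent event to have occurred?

The application is received

The application is received: Jun 4, 2021.
The phone screen is completed: Jun 4, 2021 + 7 weeks = Jul 23, 2021.
The take-home is submitted: Jul 23, 2021 + 3 weeks = Aug 13, 2021.
The hiring committee meets: Aug 13, 2021 + 45 days = Sep 27, 2021.
The offer is extended: Sep 27, 2021 + 4 days = Oct 1, 2021.
The candidate's start date arrives: Oct 1, 2021 + 8 weeks = Nov 26, 2021.
Jun 19, 2021 falls between when the application is received (Jun 4, 2021) and when the phone screen is completed (Jul 23, 2021).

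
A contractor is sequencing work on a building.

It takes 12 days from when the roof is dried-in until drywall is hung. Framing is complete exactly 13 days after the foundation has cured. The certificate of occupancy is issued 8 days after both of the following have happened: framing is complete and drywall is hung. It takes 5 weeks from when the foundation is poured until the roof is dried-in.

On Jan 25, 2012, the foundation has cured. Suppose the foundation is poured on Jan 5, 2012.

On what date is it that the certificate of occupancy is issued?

Feb 29, 2012

The foundation has cured: Jan 25, 2012.
Framing is complete: Jan 25, 2012 + 13 days = Feb 7, 2012.
The foundation is poured: Jan 5, 2012.
The roof is dried-in: Jan 5, 2012 + 5 weeks = Feb 9, 2012.
Drywall is hung: Feb 9, 2012 + 12 days = Feb 21, 2012.
Both prerequisites met — framing is complete (Feb 7, 2012), drywall is hung (Feb 21, 2012); the later is Feb 21, 2012.
The certificate of occupancy is issued: Feb 21, 2012 + 8 days = Feb 29, 2012.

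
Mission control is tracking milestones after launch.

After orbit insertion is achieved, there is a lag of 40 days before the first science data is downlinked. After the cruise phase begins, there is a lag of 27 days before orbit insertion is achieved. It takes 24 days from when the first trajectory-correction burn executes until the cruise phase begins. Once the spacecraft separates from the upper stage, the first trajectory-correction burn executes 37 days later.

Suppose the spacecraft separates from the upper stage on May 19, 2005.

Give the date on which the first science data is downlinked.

The spacecraft separates from the upper stage: May 19, 2005.
The first trajectory-correction burn executes: May 19, 2005 + 37 days = Jun 25, 2005.
The cruise phase begins: Jun 25, 2005 + 24 days = Jul 19, 2005.
Orbit insertion is achieved: Jul 19, 2005 + 27 days = Aug 15, 2005.
The first science data is downlinked: Aug 15, 2005 + 40 days = Sep 24, 2005.

Sep 24, 2005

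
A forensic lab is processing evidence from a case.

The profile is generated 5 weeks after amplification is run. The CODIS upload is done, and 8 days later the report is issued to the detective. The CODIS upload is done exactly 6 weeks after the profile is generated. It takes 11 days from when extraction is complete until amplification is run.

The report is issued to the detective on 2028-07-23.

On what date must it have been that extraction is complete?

2028-04-18

The report is issued to the detective: Jul 23, 2028.
The CODIS upload is done: Jul 23, 2028 − 8 days = Jul 15, 2028.
The profile is generated: Jul 15, 2028 − 6 weeks = Jun 3, 2028.
Amplification is run: Jun 3, 2028 − 5 weeks = Apr 29, 2028.
Extraction is complete: Apr 29, 2028 − 11 days = Apr 18, 2028.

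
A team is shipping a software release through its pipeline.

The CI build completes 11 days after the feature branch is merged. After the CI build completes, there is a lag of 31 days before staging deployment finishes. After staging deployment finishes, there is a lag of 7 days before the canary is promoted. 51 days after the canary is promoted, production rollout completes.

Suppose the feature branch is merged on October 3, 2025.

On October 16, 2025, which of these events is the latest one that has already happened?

The feature branch is merged: Oct 3, 2025.
The CI build completes: Oct 3, 2025 + 11 days = Oct 14, 2025.
Staging deployment finishes: Oct 14, 2025 + 31 days = Nov 14, 2025.
The canary is promoted: Nov 14, 2025 + 7 days = Nov 21, 2025.
Production rollout completes: Nov 21, 2025 + 51 days = Jan 11, 2026.
Oct 16, 2025 falls between when the CI build completes (Oct 14, 2025) and when staging deployment finishes (Nov 14, 2025).

The CI build completes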